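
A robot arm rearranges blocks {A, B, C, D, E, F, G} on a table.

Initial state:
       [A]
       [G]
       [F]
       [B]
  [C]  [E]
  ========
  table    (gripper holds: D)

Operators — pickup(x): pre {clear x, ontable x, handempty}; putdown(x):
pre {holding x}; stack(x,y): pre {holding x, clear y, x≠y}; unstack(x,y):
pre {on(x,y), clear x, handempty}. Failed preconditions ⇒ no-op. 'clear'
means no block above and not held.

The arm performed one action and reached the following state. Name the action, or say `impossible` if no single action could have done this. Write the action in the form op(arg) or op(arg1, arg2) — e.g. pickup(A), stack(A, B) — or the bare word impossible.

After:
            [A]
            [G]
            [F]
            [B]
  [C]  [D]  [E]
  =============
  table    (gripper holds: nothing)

putdown(D)

target: towers=[C; D; E/B/F/G/A] holding=-
        putdown(D) → towers=[C; D; E/B/F/G/A] holding=-  ← match
       stack(D, A) → towers=[C; E/B/F/G/A/D] holding=-
       stack(D, C) → towers=[C/D; E/B/F/G/A] holding=-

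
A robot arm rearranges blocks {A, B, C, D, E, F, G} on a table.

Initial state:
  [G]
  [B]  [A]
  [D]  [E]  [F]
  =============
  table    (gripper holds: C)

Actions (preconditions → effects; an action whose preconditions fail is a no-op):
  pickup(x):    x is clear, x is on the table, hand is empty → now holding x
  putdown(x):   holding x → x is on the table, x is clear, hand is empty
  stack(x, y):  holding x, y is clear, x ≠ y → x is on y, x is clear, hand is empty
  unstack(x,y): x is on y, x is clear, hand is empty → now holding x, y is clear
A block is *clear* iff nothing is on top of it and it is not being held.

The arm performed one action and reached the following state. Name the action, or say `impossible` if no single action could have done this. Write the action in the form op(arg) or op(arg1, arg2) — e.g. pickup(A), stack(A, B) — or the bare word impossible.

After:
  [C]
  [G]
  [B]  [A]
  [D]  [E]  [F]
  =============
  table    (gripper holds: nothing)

stack(C, G)

target: towers=[D/B/G/C; E/A; F] holding=-
        putdown(C) → towers=[C; D/B/G; E/A; F] holding=-
       stack(C, F) → towers=[D/B/G; E/A; F/C] holding=-
       stack(C, G) → towers=[D/B/G/C; E/A; F] holding=-  ← match
       stack(C, A) → towers=[D/B/G; E/A/C; F] holding=-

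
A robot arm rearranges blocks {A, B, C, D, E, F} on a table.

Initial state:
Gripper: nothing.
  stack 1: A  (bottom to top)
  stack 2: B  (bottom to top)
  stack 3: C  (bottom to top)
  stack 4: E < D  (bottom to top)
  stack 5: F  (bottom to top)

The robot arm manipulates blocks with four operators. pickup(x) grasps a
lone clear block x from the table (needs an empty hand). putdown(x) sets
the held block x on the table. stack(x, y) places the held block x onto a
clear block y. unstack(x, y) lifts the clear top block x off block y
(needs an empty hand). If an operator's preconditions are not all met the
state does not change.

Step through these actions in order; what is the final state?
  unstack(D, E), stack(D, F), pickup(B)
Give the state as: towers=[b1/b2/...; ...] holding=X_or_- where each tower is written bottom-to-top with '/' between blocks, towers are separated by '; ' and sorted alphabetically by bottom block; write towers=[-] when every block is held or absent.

towers=[A; C; E; F/D] holding=B

step 1 (unstack(D, E)): towers=[A; B; C; E; F] holding=D
step 2 (stack(D, F)): towers=[A; B; C; E; F/D] holding=-
step 3 (pickup(B)): towers=[A; C; E; F/D] holding=B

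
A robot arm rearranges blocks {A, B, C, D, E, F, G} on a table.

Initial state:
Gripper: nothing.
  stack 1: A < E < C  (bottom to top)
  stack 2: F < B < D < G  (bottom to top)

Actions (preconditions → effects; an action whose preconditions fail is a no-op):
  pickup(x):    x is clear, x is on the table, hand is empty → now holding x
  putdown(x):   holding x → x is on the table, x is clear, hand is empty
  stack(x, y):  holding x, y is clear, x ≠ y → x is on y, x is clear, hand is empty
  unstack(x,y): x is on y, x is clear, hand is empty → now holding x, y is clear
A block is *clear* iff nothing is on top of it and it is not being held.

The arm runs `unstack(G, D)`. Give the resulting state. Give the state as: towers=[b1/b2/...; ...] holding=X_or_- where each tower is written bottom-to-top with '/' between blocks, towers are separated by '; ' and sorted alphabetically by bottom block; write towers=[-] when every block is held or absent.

towers=[A/E/C; F/B/D] holding=G

before: towers=[A/E/C; F/B/D/G] holding=-
pre[unstack(G, D)]: on(G,D) ok, clear(G) ok, handempty ok
all met → apply unstack(G, D)
after:  towers=[A/E/C; F/B/D] holding=G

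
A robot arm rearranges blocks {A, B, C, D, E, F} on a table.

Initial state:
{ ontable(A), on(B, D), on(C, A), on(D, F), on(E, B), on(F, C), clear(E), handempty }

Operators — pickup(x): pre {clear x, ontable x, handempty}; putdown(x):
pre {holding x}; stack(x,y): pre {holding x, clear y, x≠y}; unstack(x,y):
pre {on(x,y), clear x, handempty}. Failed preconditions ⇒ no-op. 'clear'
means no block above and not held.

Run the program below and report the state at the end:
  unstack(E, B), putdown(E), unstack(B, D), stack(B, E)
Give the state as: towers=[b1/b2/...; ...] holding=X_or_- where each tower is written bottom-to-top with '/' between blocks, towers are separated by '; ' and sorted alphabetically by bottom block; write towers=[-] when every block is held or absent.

towers=[A/C/F/D; E/B] holding=-

step 1 (unstack(E, B)): towers=[A/C/F/D/B] holding=E
step 2 (putdown(E)): towers=[A/C/F/D/B; E] holding=-
step 3 (unstack(B, D)): towers=[A/C/F/D; E] holding=B
step 4 (stack(B, E)): towers=[A/C/F/D; E/B] holding=-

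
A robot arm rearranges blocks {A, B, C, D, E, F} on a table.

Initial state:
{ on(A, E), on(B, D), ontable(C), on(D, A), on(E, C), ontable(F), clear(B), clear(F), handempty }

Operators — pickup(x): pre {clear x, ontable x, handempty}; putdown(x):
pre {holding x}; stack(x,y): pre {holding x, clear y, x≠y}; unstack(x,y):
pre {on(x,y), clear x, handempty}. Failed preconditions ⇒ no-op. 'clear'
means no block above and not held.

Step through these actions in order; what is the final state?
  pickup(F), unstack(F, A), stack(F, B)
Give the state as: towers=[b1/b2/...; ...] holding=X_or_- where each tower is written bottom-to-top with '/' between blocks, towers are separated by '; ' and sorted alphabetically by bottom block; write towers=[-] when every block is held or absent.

towers=[C/E/A/D/B/F] holding=-

step 1 (pickup(F)): towers=[C/E/A/D/B] holding=F
step 2 (unstack(F, A)) [no-op]: towers=[C/E/A/D/B] holding=F
step 3 (stack(F, B)): towers=[C/E/A/D/B/F] holding=-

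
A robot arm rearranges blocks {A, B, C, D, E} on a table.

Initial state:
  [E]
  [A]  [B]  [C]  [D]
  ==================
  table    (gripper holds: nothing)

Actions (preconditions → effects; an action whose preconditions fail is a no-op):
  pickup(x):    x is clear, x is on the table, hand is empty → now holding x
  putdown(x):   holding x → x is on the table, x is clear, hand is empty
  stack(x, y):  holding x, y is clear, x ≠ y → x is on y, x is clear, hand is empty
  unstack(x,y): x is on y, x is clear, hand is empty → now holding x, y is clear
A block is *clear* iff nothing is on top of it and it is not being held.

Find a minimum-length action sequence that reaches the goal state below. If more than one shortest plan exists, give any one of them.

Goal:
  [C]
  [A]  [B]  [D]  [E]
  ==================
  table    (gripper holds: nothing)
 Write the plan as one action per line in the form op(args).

step 1 (unstack(E, A)): towers=[A; B; C; D] holding=E
step 2 (putdown(E)): towers=[A; B; C; D; E] holding=-
step 3 (pickup(C)): towers=[A; B; D; E] holding=C
step 4 (stack(C, A)): towers=[A/C; B; D; E] holding=-
goal check: towers=[A/C; B; D; E] holding=- — reached (length 4, optimal by BFS)

unstack(E, A)
putdown(E)
pickup(C)
stack(C, A)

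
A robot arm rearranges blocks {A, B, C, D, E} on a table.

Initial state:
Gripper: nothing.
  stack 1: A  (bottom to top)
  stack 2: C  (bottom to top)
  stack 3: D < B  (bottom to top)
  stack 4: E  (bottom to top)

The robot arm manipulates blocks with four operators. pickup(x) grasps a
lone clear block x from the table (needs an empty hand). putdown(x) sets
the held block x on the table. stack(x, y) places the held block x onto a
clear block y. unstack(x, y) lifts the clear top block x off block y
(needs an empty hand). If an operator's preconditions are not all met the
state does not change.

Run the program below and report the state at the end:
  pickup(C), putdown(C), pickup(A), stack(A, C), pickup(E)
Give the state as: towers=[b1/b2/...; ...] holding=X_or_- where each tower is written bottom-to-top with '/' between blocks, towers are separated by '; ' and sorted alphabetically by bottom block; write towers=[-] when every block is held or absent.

step 1 (pickup(C)): towers=[A; D/B; E] holding=C
step 2 (putdown(C)): towers=[A; C; D/B; E] holding=-
step 3 (pickup(A)): towers=[C; D/B; E] holding=A
step 4 (stack(A, C)): towers=[C/A; D/B; E] holding=-
step 5 (pickup(E)): towers=[C/A; D/B] holding=E

towers=[C/A; D/B] holding=E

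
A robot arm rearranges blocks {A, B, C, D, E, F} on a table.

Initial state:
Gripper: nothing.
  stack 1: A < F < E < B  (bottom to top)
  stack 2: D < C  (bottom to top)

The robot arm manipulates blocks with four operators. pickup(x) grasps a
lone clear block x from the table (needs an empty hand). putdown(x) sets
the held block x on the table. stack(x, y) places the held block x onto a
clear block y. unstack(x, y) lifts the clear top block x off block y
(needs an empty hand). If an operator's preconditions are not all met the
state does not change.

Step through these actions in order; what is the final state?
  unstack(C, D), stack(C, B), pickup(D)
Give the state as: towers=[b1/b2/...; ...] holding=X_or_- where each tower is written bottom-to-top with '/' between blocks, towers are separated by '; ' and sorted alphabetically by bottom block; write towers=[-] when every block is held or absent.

towers=[A/F/E/B/C] holding=D

step 1 (unstack(C, D)): towers=[A/F/E/B; D] holding=C
step 2 (stack(C, B)): towers=[A/F/E/B/C; D] holding=-
step 3 (pickup(D)): towers=[A/F/E/B/C] holding=D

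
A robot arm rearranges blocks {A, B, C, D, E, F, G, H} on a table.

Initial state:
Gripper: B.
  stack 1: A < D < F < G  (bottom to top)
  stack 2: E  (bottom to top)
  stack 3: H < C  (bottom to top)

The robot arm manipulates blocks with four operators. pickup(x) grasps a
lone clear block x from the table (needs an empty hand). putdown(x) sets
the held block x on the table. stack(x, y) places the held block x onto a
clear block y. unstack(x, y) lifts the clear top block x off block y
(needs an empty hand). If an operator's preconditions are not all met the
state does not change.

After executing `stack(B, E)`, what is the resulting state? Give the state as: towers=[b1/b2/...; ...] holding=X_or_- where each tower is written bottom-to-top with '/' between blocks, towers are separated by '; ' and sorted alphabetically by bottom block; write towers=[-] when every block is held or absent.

towers=[A/D/F/G; E/B; H/C] holding=-

before: towers=[A/D/F/G; E; H/C] holding=B
pre[stack(B, E)]: holding(B) ok, clear(E) ok, B≠E ok
all met → apply stack(B, E)
after:  towers=[A/D/F/G; E/B; H/C] holding=-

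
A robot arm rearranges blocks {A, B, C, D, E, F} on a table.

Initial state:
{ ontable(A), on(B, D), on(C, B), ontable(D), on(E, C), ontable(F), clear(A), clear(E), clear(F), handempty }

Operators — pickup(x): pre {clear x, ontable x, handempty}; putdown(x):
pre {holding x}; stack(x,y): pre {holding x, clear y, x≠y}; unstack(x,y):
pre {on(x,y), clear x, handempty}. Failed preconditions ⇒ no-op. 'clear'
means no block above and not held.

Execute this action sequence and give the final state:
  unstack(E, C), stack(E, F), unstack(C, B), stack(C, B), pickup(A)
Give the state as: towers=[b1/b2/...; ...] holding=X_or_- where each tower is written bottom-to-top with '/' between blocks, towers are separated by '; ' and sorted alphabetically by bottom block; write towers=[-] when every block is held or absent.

towers=[D/B/C; F/E] holding=A

step 1 (unstack(E, C)): towers=[A; D/B/C; F] holding=E
step 2 (stack(E, F)): towers=[A; D/B/C; F/E] holding=-
step 3 (unstack(C, B)): towers=[A; D/B; F/E] holding=C
step 4 (stack(C, B)): towers=[A; D/B/C; F/E] holding=-
step 5 (pickup(A)): towers=[D/B/C; F/E] holding=A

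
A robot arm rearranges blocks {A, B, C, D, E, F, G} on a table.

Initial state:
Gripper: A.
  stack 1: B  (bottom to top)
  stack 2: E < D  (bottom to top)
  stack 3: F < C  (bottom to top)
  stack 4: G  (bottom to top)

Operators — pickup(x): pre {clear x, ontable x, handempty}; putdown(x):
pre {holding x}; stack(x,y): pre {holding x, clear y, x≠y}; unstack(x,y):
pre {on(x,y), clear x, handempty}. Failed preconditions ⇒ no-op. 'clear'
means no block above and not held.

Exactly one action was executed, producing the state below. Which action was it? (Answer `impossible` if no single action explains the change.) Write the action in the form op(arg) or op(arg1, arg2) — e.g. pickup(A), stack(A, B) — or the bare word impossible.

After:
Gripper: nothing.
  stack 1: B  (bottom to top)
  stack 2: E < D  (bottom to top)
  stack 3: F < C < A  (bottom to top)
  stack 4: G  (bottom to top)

target: towers=[B; E/D; F/C/A; G] holding=-
        putdown(A) → towers=[A; B; E/D; F/C; G] holding=-
       stack(A, B) → towers=[B/A; E/D; F/C; G] holding=-
       stack(A, G) → towers=[B; E/D; F/C; G/A] holding=-
       stack(A, D) → towers=[B; E/D/A; F/C; G] holding=-
       stack(A, C) → towers=[B; E/D; F/C/A; G] holding=-  ← match

stack(A, C)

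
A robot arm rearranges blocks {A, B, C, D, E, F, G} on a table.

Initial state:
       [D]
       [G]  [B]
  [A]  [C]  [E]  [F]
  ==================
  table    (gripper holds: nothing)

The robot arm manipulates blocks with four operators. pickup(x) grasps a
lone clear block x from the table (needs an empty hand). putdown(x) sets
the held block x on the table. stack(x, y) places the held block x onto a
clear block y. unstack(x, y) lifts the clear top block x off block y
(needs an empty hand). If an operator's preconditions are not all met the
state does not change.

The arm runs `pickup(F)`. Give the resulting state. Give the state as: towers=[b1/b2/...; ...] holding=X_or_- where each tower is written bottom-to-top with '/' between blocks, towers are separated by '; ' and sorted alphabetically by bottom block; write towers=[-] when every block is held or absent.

before: towers=[A; C/G/D; E/B; F] holding=-
pre[pickup(F)]: clear(F) yes, ontable(F) yes, handempty yes
all met → apply pickup(F)
after:  towers=[A; C/G/D; E/B] holding=F

towers=[A; C/G/D; E/B] holding=F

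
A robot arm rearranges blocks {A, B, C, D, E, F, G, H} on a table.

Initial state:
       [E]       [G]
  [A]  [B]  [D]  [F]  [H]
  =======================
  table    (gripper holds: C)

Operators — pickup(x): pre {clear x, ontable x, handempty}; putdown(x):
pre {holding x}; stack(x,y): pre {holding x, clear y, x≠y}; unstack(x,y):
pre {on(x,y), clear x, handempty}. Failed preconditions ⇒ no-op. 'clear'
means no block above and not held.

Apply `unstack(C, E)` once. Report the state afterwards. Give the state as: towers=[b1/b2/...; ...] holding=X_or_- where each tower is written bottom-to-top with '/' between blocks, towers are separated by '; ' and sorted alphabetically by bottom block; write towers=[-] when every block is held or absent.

towers=[A; B/E; D; F/G; H] holding=C

before: towers=[A; B/E; D; F/G; H] holding=C
pre[unstack(C, E)]: on(C,E) no, clear(C) no, handempty no
on(C,E), clear(C), handempty unmet → unstack(C, E) is a no-op
after:  towers=[A; B/E; D; F/G; H] holding=C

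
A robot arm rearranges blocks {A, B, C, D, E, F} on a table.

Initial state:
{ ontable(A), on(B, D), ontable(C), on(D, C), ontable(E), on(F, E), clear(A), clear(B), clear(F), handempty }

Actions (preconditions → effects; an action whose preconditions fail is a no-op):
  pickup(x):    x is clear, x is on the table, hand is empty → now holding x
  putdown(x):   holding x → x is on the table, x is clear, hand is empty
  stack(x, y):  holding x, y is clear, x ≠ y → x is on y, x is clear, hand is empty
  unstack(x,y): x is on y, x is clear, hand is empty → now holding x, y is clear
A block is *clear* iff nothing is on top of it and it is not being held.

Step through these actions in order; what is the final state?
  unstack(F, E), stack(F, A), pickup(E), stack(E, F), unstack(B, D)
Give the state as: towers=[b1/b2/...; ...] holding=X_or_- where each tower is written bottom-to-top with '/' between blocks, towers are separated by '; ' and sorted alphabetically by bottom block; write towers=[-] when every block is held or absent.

towers=[A/F/E; C/D] holding=B

step 1 (unstack(F, E)): towers=[A; C/D/B; E] holding=F
step 2 (stack(F, A)): towers=[A/F; C/D/B; E] holding=-
step 3 (pickup(E)): towers=[A/F; C/D/B] holding=E
step 4 (stack(E, F)): towers=[A/F/E; C/D/B] holding=-
step 5 (unstack(B, D)): towers=[A/F/E; C/D] holding=B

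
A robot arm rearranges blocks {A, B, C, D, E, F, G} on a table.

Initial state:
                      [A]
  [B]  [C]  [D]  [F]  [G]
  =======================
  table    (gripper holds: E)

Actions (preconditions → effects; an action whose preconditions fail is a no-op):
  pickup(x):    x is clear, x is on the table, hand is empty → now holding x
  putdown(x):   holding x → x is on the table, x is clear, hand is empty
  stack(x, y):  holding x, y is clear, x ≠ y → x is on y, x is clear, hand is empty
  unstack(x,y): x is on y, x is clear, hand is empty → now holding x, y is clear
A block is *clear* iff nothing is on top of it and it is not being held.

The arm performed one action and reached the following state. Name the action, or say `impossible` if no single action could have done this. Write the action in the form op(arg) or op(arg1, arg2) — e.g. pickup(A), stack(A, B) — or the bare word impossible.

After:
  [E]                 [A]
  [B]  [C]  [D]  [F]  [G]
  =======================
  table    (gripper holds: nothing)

stack(E, B)

target: towers=[B/E; C; D; F; G/A] holding=-
        putdown(E) → towers=[B; C; D; E; F; G/A] holding=-
       stack(E, B) → towers=[B/E; C; D; F; G/A] holding=-  ← match
       stack(E, F) → towers=[B; C; D; F/E; G/A] holding=-
       stack(E, D) → towers=[B; C; D/E; F; G/A] holding=-
       stack(E, A) → towers=[B; C; D; F; G/A/E] holding=-
       stack(E, C) → towers=[B; C/E; D; F; G/A] holding=-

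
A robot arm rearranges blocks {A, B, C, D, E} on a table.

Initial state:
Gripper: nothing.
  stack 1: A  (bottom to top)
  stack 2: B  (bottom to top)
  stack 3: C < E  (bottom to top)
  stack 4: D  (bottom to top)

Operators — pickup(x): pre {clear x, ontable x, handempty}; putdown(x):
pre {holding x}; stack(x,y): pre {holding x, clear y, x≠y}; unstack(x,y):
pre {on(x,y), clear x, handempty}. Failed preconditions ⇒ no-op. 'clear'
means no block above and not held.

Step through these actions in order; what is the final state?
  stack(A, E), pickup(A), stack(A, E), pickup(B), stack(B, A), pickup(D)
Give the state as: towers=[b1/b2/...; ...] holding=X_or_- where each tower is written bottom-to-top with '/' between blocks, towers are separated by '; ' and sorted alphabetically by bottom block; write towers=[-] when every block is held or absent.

step 1 (stack(A, E)) [no-op]: towers=[A; B; C/E; D] holding=-
step 2 (pickup(A)): towers=[B; C/E; D] holding=A
step 3 (stack(A, E)): towers=[B; C/E/A; D] holding=-
step 4 (pickup(B)): towers=[C/E/A; D] holding=B
step 5 (stack(B, A)): towers=[C/E/A/B; D] holding=-
step 6 (pickup(D)): towers=[C/E/A/B] holding=D

towers=[C/E/A/B] holding=D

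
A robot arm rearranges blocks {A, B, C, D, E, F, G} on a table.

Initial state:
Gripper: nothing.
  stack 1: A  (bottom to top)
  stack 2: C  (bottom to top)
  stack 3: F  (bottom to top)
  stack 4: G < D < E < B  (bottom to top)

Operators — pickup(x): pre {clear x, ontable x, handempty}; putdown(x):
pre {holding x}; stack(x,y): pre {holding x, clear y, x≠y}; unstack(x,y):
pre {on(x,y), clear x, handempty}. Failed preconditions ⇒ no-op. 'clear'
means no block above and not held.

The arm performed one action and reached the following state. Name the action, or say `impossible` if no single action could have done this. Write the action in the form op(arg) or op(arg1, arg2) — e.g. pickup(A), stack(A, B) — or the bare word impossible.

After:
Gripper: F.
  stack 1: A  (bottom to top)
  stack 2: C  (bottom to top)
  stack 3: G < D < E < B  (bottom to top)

pickup(F)

target: towers=[A; C; G/D/E/B] holding=F
     unstack(B, E) → towers=[A; C; F; G/D/E] holding=B
         pickup(F) → towers=[A; C; G/D/E/B] holding=F  ← match
         pickup(A) → towers=[C; F; G/D/E/B] holding=A
         pickup(C) → towers=[A; F; G/D/E/B] holding=C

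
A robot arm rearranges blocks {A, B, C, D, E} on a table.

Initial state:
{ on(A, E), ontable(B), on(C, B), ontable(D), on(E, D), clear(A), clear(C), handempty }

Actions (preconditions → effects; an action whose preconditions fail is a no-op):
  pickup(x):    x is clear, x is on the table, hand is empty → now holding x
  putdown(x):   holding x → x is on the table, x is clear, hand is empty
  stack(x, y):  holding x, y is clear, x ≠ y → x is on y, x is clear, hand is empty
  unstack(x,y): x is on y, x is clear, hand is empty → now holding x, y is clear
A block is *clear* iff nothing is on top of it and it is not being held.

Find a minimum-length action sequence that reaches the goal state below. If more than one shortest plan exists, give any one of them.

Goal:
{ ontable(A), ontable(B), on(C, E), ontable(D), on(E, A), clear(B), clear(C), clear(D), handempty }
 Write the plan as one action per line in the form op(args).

unstack(A, E)
putdown(A)
unstack(E, D)
stack(E, A)
unstack(C, B)
stack(C, E)

step 1 (unstack(A, E)): towers=[B/C; D/E] holding=A
step 2 (putdown(A)): towers=[A; B/C; D/E] holding=-
step 3 (unstack(E, D)): towers=[A; B/C; D] holding=E
step 4 (stack(E, A)): towers=[A/E; B/C; D] holding=-
step 5 (unstack(C, B)): towers=[A/E; B; D] holding=C
step 6 (stack(C, E)): towers=[A/E/C; B; D] holding=-
goal check: towers=[A/E/C; B; D] holding=- — reached (length 6, optimal by BFS)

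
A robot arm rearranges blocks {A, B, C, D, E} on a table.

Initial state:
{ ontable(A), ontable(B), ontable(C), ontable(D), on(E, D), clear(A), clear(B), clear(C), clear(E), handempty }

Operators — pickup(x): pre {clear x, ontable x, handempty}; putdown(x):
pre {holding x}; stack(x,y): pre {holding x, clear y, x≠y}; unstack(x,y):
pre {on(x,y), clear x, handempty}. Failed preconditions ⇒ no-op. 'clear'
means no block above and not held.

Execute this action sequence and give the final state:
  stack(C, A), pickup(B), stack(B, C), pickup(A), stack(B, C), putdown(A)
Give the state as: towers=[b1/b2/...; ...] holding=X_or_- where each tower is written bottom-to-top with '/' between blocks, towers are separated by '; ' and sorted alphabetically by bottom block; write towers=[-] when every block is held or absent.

towers=[A; C/B; D/E] holding=-

step 1 (stack(C, A)) [no-op]: towers=[A; B; C; D/E] holding=-
step 2 (pickup(B)): towers=[A; C; D/E] holding=B
step 3 (stack(B, C)): towers=[A; C/B; D/E] holding=-
step 4 (pickup(A)): towers=[C/B; D/E] holding=A
step 5 (stack(B, C)) [no-op]: towers=[C/B; D/E] holding=A
step 6 (putdown(A)): towers=[A; C/B; D/E] holding=-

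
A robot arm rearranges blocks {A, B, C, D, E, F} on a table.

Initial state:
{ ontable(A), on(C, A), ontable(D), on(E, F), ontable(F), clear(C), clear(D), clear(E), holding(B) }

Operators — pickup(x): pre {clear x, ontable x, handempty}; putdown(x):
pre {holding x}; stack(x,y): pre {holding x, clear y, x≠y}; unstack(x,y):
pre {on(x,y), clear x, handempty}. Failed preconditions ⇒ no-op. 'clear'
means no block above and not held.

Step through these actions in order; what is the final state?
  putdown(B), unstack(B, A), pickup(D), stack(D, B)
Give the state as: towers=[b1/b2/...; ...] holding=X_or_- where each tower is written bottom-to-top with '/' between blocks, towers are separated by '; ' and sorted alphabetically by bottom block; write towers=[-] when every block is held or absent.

step 1 (putdown(B)): towers=[A/C; B; D; F/E] holding=-
step 2 (unstack(B, A)) [no-op]: towers=[A/C; B; D; F/E] holding=-
step 3 (pickup(D)): towers=[A/C; B; F/E] holding=D
step 4 (stack(D, B)): towers=[A/C; B/D; F/E] holding=-

towers=[A/C; B/D; F/E] holding=-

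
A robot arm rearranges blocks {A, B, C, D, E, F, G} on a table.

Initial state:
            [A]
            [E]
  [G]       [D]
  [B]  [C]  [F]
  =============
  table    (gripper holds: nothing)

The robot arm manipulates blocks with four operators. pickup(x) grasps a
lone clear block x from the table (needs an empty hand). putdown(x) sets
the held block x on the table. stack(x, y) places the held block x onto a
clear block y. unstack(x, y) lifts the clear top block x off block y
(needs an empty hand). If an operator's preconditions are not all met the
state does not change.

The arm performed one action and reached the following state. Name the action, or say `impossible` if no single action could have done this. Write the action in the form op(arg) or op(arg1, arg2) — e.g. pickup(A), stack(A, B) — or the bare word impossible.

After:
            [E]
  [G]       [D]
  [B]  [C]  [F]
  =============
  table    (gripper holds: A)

target: towers=[B/G; C; F/D/E] holding=A
     unstack(G, B) → towers=[B; C; F/D/E/A] holding=G
     unstack(A, E) → towers=[B/G; C; F/D/E] holding=A  ← match
         pickup(C) → towers=[B/G; F/D/E/A] holding=C

unstack(A, E)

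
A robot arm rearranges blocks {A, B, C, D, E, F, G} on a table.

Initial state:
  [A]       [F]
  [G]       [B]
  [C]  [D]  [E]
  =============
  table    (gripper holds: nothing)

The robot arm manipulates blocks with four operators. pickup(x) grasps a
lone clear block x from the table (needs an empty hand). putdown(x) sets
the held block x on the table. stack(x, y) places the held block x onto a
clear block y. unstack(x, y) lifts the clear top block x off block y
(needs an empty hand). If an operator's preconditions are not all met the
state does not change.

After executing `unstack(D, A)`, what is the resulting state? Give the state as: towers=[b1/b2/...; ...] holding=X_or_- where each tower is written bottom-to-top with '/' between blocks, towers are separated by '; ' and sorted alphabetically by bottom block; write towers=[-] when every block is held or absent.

towers=[C/G/A; D; E/B/F] holding=-

before: towers=[C/G/A; D; E/B/F] holding=-
pre[unstack(D, A)]: on(D,A) fail, clear(D) ok, handempty ok
on(D,A) unmet → unstack(D, A) is a no-op
after:  towers=[C/G/A; D; E/B/F] holding=-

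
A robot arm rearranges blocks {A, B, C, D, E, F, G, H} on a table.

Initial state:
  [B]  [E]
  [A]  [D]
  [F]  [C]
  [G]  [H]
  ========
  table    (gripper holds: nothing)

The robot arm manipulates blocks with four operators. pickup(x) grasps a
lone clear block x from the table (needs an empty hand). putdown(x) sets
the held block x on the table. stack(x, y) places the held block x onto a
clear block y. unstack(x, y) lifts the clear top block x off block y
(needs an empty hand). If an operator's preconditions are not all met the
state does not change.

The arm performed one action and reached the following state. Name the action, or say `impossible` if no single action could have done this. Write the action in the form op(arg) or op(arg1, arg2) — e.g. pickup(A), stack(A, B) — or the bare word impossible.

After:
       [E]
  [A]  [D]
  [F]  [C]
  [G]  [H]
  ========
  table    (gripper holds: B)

target: towers=[G/F/A; H/C/D/E] holding=B
     unstack(E, D) → towers=[G/F/A/B; H/C/D] holding=E
     unstack(B, A) → towers=[G/F/A; H/C/D/E] holding=B  ← match

unstack(B, A)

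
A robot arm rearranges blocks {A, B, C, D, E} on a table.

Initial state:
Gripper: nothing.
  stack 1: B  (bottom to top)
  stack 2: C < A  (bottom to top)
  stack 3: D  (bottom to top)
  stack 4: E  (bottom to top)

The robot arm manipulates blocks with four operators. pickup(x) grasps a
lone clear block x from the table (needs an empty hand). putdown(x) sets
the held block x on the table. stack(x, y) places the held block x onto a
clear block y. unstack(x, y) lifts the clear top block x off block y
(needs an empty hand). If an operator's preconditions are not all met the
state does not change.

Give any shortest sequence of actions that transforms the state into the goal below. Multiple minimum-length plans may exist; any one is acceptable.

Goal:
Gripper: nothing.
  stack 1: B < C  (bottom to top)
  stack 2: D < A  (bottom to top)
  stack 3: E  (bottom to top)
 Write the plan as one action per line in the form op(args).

unstack(A, C)
stack(A, D)
pickup(C)
stack(C, B)

step 1 (unstack(A, C)): towers=[B; C; D; E] holding=A
step 2 (stack(A, D)): towers=[B; C; D/A; E] holding=-
step 3 (pickup(C)): towers=[B; D/A; E] holding=C
step 4 (stack(C, B)): towers=[B/C; D/A; E] holding=-
goal check: towers=[B/C; D/A; E] holding=- — reached (length 4, optimal by BFS)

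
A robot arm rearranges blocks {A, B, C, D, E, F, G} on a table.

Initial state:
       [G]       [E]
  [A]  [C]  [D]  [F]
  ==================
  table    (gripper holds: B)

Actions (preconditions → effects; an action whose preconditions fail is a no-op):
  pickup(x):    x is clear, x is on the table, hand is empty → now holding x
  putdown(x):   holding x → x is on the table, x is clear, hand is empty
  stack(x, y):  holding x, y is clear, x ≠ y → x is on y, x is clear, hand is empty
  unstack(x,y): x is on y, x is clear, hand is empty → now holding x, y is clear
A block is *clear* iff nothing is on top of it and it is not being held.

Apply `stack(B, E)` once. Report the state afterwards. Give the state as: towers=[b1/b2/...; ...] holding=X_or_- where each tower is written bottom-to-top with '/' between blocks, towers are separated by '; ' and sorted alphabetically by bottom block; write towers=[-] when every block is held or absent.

towers=[A; C/G; D; F/E/B] holding=-

before: towers=[A; C/G; D; F/E] holding=B
pre[stack(B, E)]: holding(B) ✓, clear(E) ✓, B≠E ✓
all met → apply stack(B, E)
after:  towers=[A; C/G; D; F/E/B] holding=-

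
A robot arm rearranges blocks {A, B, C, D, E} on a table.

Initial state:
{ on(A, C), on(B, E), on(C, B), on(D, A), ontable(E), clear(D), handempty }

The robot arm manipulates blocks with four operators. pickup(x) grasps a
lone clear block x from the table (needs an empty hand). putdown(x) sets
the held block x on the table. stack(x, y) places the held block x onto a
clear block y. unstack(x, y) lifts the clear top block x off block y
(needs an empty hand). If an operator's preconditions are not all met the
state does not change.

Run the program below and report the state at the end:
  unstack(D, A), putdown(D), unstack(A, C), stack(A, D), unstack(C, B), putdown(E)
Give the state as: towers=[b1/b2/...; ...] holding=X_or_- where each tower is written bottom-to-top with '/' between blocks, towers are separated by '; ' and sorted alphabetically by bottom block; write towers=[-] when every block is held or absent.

towers=[D/A; E/B] holding=C

step 1 (unstack(D, A)): towers=[E/B/C/A] holding=D
step 2 (putdown(D)): towers=[D; E/B/C/A] holding=-
step 3 (unstack(A, C)): towers=[D; E/B/C] holding=A
step 4 (stack(A, D)): towers=[D/A; E/B/C] holding=-
step 5 (unstack(C, B)): towers=[D/A; E/B] holding=C
step 6 (putdown(E)) [no-op]: towers=[D/A; E/B] holding=C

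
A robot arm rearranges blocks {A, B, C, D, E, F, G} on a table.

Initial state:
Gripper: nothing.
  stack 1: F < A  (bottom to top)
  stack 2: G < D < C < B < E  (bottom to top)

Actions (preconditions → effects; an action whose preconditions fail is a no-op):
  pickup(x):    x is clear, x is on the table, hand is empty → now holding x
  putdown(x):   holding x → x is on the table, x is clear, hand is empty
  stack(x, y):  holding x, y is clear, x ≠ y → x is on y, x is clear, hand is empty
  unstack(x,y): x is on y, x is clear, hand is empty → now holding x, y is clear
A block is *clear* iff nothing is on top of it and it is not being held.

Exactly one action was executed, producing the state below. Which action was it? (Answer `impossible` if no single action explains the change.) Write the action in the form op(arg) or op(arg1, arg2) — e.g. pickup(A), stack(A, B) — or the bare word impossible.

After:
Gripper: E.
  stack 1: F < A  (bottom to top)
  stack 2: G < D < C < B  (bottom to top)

unstack(E, B)

target: towers=[F/A; G/D/C/B] holding=E
     unstack(A, F) → towers=[F; G/D/C/B/E] holding=A
     unstack(E, B) → towers=[F/A; G/D/C/B] holding=E  ← match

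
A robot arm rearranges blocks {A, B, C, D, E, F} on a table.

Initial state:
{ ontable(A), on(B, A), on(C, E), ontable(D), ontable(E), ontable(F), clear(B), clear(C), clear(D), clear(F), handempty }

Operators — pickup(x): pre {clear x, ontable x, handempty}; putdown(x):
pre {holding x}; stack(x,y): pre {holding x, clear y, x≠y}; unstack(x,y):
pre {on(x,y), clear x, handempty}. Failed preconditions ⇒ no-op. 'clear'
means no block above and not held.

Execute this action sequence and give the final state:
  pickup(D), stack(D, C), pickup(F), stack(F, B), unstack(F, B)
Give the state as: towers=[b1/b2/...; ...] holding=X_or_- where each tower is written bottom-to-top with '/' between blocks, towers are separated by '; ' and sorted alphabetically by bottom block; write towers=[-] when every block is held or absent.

towers=[A/B; E/C/D] holding=F

step 1 (pickup(D)): towers=[A/B; E/C; F] holding=D
step 2 (stack(D, C)): towers=[A/B; E/C/D; F] holding=-
step 3 (pickup(F)): towers=[A/B; E/C/D] holding=F
step 4 (stack(F, B)): towers=[A/B/F; E/C/D] holding=-
step 5 (unstack(F, B)): towers=[A/B; E/C/D] holding=F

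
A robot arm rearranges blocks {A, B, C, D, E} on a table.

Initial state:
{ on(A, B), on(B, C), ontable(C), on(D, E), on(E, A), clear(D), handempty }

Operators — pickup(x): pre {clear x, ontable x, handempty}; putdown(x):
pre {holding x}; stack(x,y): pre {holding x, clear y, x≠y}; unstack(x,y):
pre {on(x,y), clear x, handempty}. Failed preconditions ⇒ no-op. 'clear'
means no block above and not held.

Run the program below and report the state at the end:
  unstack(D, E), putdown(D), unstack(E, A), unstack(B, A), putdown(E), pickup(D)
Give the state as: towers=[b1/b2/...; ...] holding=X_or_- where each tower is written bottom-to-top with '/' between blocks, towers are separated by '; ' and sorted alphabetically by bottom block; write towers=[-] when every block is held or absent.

towers=[C/B/A; E] holding=D

step 1 (unstack(D, E)): towers=[C/B/A/E] holding=D
step 2 (putdown(D)): towers=[C/B/A/E; D] holding=-
step 3 (unstack(E, A)): towers=[C/B/A; D] holding=E
step 4 (unstack(B, A)) [no-op]: towers=[C/B/A; D] holding=E
step 5 (putdown(E)): towers=[C/B/A; D; E] holding=-
step 6 (pickup(D)): towers=[C/B/A; E] holding=D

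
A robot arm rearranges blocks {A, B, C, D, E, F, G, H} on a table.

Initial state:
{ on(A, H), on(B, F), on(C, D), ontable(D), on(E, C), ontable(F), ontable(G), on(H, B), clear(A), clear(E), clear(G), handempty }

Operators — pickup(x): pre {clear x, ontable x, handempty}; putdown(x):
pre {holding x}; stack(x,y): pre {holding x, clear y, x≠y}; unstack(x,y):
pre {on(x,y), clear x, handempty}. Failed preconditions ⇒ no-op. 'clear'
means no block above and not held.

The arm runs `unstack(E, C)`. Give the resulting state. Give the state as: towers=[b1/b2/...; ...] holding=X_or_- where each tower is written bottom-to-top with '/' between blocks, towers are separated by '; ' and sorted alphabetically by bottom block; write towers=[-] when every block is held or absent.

before: towers=[D/C/E; F/B/H/A; G] holding=-
pre[unstack(E, C)]: on(E,C) ✓, clear(E) ✓, handempty ✓
all met → apply unstack(E, C)
after:  towers=[D/C; F/B/H/A; G] holding=E

towers=[D/C; F/B/H/A; G] holding=E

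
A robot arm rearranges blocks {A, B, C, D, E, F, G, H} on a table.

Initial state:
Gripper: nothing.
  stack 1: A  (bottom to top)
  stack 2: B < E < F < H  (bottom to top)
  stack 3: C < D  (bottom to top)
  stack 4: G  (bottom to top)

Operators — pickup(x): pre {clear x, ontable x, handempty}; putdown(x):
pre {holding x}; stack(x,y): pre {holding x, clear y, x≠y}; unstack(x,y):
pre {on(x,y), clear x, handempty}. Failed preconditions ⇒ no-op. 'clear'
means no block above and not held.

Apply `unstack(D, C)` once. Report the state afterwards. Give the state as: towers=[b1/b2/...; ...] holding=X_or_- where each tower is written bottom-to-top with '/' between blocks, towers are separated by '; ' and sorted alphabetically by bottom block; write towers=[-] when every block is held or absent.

before: towers=[A; B/E/F/H; C/D; G] holding=-
pre[unstack(D, C)]: on(D,C) yes, clear(D) yes, handempty yes
all met → apply unstack(D, C)
after:  towers=[A; B/E/F/H; C; G] holding=D

towers=[A; B/E/F/H; C; G] holding=D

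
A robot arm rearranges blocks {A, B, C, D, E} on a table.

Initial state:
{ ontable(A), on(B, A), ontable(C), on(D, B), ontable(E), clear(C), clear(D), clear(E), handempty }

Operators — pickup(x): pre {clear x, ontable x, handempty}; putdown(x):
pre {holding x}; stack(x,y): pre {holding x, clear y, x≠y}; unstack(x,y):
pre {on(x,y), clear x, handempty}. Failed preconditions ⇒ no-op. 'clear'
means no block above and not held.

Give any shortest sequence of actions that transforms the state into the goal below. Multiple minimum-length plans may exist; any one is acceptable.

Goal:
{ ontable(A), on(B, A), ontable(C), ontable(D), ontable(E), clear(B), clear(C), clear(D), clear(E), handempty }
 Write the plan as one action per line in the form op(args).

step 1 (unstack(D, B)): towers=[A/B; C; E] holding=D
step 2 (putdown(D)): towers=[A/B; C; D; E] holding=-
goal check: towers=[A/B; C; D; E] holding=- — reached (length 2, optimal by BFS)

unstack(D, B)
putdown(D)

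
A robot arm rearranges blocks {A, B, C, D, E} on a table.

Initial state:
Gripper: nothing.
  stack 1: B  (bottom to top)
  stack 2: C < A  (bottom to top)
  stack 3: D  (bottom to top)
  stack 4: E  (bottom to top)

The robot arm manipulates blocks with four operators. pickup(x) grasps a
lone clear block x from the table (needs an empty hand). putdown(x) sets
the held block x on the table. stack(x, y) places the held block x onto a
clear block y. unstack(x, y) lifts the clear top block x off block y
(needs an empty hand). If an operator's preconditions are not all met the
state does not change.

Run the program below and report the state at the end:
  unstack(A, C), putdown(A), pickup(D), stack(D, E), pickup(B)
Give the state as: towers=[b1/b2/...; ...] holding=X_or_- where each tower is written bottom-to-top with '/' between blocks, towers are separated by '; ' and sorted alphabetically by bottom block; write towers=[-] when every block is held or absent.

step 1 (unstack(A, C)): towers=[B; C; D; E] holding=A
step 2 (putdown(A)): towers=[A; B; C; D; E] holding=-
step 3 (pickup(D)): towers=[A; B; C; E] holding=D
step 4 (stack(D, E)): towers=[A; B; C; E/D] holding=-
step 5 (pickup(B)): towers=[A; C; E/D] holding=B

towers=[A; C; E/D] holding=B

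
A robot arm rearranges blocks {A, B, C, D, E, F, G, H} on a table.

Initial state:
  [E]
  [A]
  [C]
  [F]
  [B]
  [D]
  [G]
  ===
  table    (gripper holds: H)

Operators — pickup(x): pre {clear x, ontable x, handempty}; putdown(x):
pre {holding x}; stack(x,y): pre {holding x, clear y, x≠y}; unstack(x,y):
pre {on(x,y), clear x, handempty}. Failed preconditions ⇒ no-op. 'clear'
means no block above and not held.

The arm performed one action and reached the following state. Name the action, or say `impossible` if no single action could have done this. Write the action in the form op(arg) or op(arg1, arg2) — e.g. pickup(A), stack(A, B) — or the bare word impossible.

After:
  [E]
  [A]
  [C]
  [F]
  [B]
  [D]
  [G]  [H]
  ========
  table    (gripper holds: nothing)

target: towers=[G/D/B/F/C/A/E; H] holding=-
        putdown(H) → towers=[G/D/B/F/C/A/E; H] holding=-  ← match
       stack(H, E) → towers=[G/D/B/F/C/A/E/H] holding=-

putdown(H)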